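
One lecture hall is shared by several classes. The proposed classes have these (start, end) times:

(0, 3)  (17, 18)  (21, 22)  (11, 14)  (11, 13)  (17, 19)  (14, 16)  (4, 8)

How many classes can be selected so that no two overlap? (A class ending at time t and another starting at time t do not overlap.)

6

Sort by end time and greedily take each interval whose start is ≥ the last chosen end.
Sorted by end: (0,3)  (4,8)  (11,13)  (11,14)  (14,16)  (17,18)  (17,19)  (21,22)
take (0,3); take (4,8); take (11,13); take (14,16); take (17,18); skip (17,19); take (21,22).
Selected 6 classes.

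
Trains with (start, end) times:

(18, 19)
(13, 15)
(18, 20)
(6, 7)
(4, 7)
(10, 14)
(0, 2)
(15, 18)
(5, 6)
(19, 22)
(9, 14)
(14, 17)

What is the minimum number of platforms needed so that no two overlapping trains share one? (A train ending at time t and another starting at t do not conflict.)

Events (time:±→running): 0:+→1 2:-→0 4:+→1 5:+→2 6:-→1 6:+→2 7:-→1 7:-→0 9:+→1 10:+→2 13:+→3 … peak 3.

3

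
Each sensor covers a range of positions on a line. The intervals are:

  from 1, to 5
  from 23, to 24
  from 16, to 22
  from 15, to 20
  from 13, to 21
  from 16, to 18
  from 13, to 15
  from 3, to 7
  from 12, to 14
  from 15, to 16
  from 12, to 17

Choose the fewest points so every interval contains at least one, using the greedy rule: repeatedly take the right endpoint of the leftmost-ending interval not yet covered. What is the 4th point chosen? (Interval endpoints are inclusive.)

24

Sorted: [1,5] [3,7] [12,14] [13,15] [15,16] [12,17] [16,18] [15,20] [13,21] [16,22] [23,24]
{[1,5],[3,7]} hit by 5; {[12,14],[13,15]} hit by 14; {[15,16],[12,17],[16,18],[15,20],[13,21],[16,22]} hit by 16; {[23,24]} hit by 24.
Points: 5, 14, 16, 24 (4 total).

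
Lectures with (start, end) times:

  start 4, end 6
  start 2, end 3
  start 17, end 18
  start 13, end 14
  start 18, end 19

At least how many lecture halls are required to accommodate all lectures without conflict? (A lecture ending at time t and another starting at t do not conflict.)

Count concurrent intervals with a sweep; the peak is the room count.
starts: [2, 4, 13, 17, 18]
ends:   [3, 6, 14, 18, 19]
s2→1  — peak 1.

1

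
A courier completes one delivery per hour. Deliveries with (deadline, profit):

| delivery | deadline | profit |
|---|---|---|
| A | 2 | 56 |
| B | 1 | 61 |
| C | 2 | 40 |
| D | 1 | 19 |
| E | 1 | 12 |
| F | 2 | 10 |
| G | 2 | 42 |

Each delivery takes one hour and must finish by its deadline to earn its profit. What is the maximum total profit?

117

Profit order: B=61 A=56 G=42 C=40 D=19 E=12 F=10
Assign: B→slot 1, A→slot 2, G skipped, C skipped, D skipped, E skipped, F skipped.
Slots: [1:B] [2:A]
Profit = 61 + 56 = 117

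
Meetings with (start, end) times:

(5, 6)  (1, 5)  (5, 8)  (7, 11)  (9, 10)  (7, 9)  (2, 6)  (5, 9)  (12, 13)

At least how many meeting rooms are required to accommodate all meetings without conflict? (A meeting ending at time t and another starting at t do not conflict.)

The answer is the maximum number of intervals overlapping at any instant.
starts: [1, 2, 5, 5, 5, 7, 7, 9, 12]
ends:   [5, 6, 6, 8, 9, 9, 10, 11, 13]
s1→1 s2→2 e5→1 s5→2 s5→3 s5→4  — peak 4.

4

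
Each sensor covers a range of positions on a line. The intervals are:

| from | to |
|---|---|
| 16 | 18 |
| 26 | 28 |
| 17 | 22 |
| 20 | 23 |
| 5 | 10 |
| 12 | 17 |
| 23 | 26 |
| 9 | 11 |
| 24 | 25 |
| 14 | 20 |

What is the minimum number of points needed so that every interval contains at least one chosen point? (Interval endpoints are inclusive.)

By right end: [5,10]  [9,11]  [12,17]  [16,18]  [14,20]  [17,22]  [20,23]  [24,25]  [23,26]  [26,28]
[5,10] uncovered → point at 10; [12,17] uncovered → point at 17; [20,23] uncovered → point at 23; [24,25] uncovered → point at 25; [26,28] uncovered → point at 28.
Points: 10, 17, 23, 25, 28 (5 total).

5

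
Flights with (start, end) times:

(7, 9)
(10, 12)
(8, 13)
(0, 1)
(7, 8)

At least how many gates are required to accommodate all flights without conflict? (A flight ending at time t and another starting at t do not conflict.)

2

starts: [0, 7, 7, 8, 10]
ends:   [1, 8, 9, 12, 13]
s0→1 e1→0 s7→1 s7→2  — peak 2.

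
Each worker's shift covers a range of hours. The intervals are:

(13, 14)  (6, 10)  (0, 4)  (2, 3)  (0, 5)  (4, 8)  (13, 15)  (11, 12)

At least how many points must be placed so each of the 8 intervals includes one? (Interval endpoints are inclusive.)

4

Process intervals by earliest right end; each time one isn't hit yet, stab at its right endpoint.
By right end: [2,3]  [0,4]  [0,5]  [4,8]  [6,10]  [11,12]  [13,14]  [13,15]
[2,3] uncovered → point at 3; [4,8] uncovered → point at 8; [11,12] uncovered → point at 12; [13,14] uncovered → point at 14.
Points: 3, 8, 12, 14 (4 total).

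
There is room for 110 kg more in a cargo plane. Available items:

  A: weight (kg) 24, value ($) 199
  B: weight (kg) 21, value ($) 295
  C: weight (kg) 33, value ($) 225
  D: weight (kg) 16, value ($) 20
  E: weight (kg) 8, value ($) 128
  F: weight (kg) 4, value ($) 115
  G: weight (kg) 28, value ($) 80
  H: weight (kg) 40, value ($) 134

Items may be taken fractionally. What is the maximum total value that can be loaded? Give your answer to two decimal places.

1029.00

Ratios (sorted): F 28.75, E 16.00, B 14.05, A 8.29, C 6.82, H 3.35, G 2.86, D 1.25
take F (4 @ 115); take E (8 @ 128); take B (21 @ 295); take A (24 @ 199); take C (33 @ 225); take 20/40 of H → 67.00. Capacity used 110/110.
Total value = 1029.00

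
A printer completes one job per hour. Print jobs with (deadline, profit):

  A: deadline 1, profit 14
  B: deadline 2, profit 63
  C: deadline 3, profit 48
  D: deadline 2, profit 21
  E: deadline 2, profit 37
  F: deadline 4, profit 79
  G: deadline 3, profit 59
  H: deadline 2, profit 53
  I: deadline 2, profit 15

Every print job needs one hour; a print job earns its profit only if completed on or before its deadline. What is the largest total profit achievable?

Sort by profit descending; place each in the latest free slot ≤ its deadline.
By profit: F(d4,79), B(d2,63), G(d3,59), H(d2,53), C(d3,48), E(d2,37), D(d2,21), I(d2,15), A(d1,14)
F→slot 4; B→slot 2; G→slot 3; H→slot 1; C skipped; E skipped; D skipped; I skipped; A skipped.
Profit = 53 + 63 + 59 + 79 = 254

254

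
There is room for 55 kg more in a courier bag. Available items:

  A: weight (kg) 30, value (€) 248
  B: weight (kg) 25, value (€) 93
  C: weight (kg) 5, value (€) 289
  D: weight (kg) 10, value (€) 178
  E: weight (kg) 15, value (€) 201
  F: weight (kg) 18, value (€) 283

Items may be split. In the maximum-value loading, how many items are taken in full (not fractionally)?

4

Order: C (289/5=57.80) > D (178/10=17.80) > F (283/18=15.72) > E (201/15=13.40) > A (248/30=8.27) > B (93/25=3.72)
Fill: take C (5 @ 289) → take D (10 @ 178) → take F (18 @ 283) → take E (15 @ 201) → take 7/30 of A → 57.87; 55/55 used.
4 item(s) taken whole; one partial (take 7/30 of A).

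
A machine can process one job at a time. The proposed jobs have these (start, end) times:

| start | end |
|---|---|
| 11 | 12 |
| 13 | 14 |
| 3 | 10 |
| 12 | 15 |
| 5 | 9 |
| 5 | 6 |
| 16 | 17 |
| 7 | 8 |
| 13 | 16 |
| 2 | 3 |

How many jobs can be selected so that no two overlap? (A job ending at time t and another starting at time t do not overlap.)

6

Order by finish time; keep every interval that doesn't clash with the previous kept one.
Sorted by end: (2,3)  (5,6)  (7,8)  (5,9)  (3,10)  (11,12)  (13,14)  (12,15)  (13,16)  (16,17)
take (2,3); take (5,6); take (7,8); take (11,12); take (13,14); take (16,17).
Selected 6 jobs.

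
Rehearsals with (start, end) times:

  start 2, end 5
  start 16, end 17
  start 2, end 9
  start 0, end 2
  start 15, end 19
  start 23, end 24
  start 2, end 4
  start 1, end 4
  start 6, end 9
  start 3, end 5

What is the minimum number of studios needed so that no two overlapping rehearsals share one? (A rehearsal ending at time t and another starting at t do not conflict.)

5

starts: [0, 1, 2, 2, 2, 3, 6, 15, 16, 23]
ends:   [2, 4, 4, 5, 5, 9, 9, 17, 19, 24]
s0→1 s1→2 e2→1 s2→2 s2→3 s2→4 s3→5  — peak 5.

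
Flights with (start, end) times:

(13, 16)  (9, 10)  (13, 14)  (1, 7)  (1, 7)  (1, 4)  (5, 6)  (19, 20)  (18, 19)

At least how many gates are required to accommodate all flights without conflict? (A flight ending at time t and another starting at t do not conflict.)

3

The answer is the maximum number of intervals overlapping at any instant.
Events (time:±→running): 1:+→1 1:+→2 1:+→3 … peak 3.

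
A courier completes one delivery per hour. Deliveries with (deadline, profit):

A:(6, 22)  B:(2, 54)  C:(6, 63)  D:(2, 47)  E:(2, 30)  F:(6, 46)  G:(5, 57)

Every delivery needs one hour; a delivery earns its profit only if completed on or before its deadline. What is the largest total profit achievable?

Sort by profit descending; place each in the latest free slot ≤ its deadline.
By profit: C(d6,63), G(d5,57), B(d2,54), D(d2,47), F(d6,46), E(d2,30), A(d6,22)
C→slot 6; G→slot 5; B→slot 2; D→slot 1; F→slot 4; E skipped; A→slot 3.
Profit = 47 + 54 + 22 + 46 + 57 + 63 = 289

289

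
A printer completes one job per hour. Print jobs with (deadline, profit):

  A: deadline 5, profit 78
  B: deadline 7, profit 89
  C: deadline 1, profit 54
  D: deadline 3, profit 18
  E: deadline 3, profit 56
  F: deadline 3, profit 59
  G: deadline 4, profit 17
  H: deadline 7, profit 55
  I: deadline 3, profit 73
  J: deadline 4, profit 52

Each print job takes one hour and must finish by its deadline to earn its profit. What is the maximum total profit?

462

By profit: B(d7,89), A(d5,78), I(d3,73), F(d3,59), E(d3,56), H(d7,55), C(d1,54), J(d4,52), D(d3,18), G(d4,17)
B→slot 7; A→slot 5; I→slot 3; F→slot 2; E→slot 1; H→slot 6; C skipped; J→slot 4; D skipped; G skipped.
Profit = 56 + 59 + 73 + 52 + 78 + 55 + 89 = 462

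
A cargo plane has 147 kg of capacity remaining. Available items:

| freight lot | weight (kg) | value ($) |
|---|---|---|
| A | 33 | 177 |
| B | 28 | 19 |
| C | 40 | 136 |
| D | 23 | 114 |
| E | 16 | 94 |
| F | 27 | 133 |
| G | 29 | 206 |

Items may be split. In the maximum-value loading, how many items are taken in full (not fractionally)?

5

Order: G (206/29=7.10) > E (94/16=5.88) > A (177/33=5.36) > D (114/23=4.96) > F (133/27=4.93) > C (136/40=3.40) > B (19/28=0.68)
Fill: take G (29 @ 206) → take E (16 @ 94) → take A (33 @ 177) → take D (23 @ 114) → take F (27 @ 133) → take 19/40 of C → 64.60; 147/147 used.
5 item(s) taken whole; one partial (take 19/40 of C).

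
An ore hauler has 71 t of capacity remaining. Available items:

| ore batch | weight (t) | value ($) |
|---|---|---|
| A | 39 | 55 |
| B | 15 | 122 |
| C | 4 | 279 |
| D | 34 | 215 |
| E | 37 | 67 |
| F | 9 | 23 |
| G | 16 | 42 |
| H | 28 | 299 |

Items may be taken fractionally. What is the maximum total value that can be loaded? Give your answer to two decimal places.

Sort by value per unit weight and fill in that order.
Order: C (279/4=69.75) > H (299/28=10.68) > B (122/15=8.13) > D (215/34=6.32) > G (42/16=2.62) > F (23/9=2.56) > E (67/37=1.81) > A (55/39=1.41)
Fill: take C (4 @ 279) → take H (28 @ 299) → take B (15 @ 122) → take 24/34 of D → 151.76; 71/71 used.
Total value = 851.76

851.76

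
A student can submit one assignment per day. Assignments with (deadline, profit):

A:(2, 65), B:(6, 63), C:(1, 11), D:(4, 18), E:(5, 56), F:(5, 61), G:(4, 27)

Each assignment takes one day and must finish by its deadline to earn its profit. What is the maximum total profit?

290

By profit: A(d2,65), B(d6,63), F(d5,61), E(d5,56), G(d4,27), D(d4,18), C(d1,11)
A→slot 2; B→slot 6; F→slot 5; E→slot 4; G→slot 3; D→slot 1; C skipped.
Profit = 18 + 65 + 27 + 56 + 61 + 63 = 290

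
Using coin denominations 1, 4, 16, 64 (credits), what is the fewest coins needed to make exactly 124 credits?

Use the largest denomination that fits, subtract, and repeat.
124 − 1×64→60 − 3×16→12 − 3×4→0
Total coins = 1 + 3 + 3 = 7

7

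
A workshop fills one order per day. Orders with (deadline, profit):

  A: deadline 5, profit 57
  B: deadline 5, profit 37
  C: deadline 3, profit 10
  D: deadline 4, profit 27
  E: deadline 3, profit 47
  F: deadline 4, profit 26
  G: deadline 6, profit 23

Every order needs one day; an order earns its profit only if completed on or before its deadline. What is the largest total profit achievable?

Take jobs in profit order; each goes to the latest open slot no later than its deadline.
Profit order: A=57 E=47 B=37 D=27 F=26 G=23 C=10
Assign: A→slot 5, E→slot 3, B→slot 4, D→slot 2, F→slot 1, G→slot 6, C skipped.
Slots: [1:F] [2:D] [3:E] [4:B] [5:A] [6:G]
Profit = 26 + 27 + 47 + 37 + 57 + 23 = 217

217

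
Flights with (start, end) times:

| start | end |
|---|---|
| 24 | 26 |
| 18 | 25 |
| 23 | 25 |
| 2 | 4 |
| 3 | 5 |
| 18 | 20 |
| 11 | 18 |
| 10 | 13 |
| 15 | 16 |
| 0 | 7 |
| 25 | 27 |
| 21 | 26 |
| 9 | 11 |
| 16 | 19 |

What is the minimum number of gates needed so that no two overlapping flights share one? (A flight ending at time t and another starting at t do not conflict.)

4

The answer is the maximum number of intervals overlapping at any instant.
starts: [0, 2, 3, 9, 10, 11, 15, 16, 18, 18, 21, 23, 24, 25]
ends:   [4, 5, 7, 11, 13, 16, 18, 19, 20, 25, 25, 26, 26, 27]
s0→1 s2→2 s3→3 e4→2 e5→1 e7→0 s9→1 s10→2 e11→1 s11→2 e13→1 s15→2 e16→1 s16→2 e18→1 s18→2 s18→3 e19→2 e20→1 s21→2 s23→3 s24→4  — peak 4.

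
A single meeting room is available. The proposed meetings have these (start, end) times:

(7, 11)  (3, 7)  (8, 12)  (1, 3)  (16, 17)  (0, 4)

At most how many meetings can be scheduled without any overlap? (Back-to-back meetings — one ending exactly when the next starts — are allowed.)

4

Order by finish time; keep every interval that doesn't clash with the previous kept one.
Sorted by end: (1,3)  (0,4)  (3,7)  (7,11)  (8,12)  (16,17)
take (1,3); take (3,7); take (7,11); take (16,17).
Selected 4 meetings.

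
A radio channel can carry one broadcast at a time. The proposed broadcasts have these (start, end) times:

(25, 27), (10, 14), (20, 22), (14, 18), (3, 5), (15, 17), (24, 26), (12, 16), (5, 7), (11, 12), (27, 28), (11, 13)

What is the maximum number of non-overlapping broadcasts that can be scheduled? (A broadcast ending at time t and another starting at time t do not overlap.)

7

Sort by end time and greedily take each interval whose start is ≥ the last chosen end.
By end time: (3,5), (5,7), (11,12), (11,13), (10,14), (12,16), (15,17), (14,18), (20,22), (24,26), (25,27), (27,28).
Pick (3,5); next start ≥ 5 → (5,7); next start ≥ 7 → (11,12); next start ≥ 12 → (12,16); next start ≥ 16 → (20,22); next start ≥ 22 → (24,26); next start ≥ 26 → (27,28).
Selected 7 broadcasts.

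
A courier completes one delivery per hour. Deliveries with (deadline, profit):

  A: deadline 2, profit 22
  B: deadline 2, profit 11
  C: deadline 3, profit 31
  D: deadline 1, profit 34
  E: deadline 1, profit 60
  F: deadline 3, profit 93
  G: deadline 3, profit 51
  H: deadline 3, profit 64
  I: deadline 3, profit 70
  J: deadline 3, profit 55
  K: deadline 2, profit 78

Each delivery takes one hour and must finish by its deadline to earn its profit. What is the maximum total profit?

241

Take jobs in profit order; each goes to the latest open slot no later than its deadline.
Profit order: F=93 K=78 I=70 H=64 E=60 J=55 G=51 D=34 C=31 A=22 B=11
Assign: F→slot 3, K→slot 2, I→slot 1, H skipped, E skipped, J skipped, G skipped, D skipped, C skipped, A skipped, B skipped.
Slots: [1:I] [2:K] [3:F]
Profit = 70 + 78 + 93 = 241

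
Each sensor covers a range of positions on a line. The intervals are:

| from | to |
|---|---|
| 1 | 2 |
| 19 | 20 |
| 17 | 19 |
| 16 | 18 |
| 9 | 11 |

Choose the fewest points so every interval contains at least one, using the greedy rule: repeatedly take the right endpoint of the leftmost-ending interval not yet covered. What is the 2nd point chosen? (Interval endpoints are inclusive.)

11

Sort by right endpoint; whenever an interval is uncovered, place a point at its right end.
By right end: [1,2]  [9,11]  [16,18]  [17,19]  [19,20]
[1,2] uncovered → point at 2; [9,11] uncovered → point at 11; [16,18] uncovered → point at 18; [19,20] uncovered → point at 20.
Points: 2, 11, 18, 20 (4 total).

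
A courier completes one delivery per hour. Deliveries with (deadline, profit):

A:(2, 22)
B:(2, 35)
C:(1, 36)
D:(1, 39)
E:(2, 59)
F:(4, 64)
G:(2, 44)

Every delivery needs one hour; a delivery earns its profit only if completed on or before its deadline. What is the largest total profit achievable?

Take jobs in profit order; each goes to the latest open slot no later than its deadline.
Profit order: F=64 E=59 G=44 D=39 C=36 B=35 A=22
Assign: F→slot 4, E→slot 2, G→slot 1, D skipped, C skipped, B skipped, A skipped.
Slots: [1:G] [2:E] [4:F]
Profit = 44 + 59 + 64 = 167

167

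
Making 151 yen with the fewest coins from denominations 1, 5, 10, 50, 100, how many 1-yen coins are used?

Greedy: take as many of the largest coin as possible, then repeat with the remainder.
151 − 1×100→51 − 1×50→1 − 1×1→0
Count of 1: 1

1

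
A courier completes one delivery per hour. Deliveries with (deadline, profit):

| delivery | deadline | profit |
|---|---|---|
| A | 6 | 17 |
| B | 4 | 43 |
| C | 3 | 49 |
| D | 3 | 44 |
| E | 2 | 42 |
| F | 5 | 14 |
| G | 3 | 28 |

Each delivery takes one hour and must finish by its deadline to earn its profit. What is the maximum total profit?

By profit: C(d3,49), D(d3,44), B(d4,43), E(d2,42), G(d3,28), A(d6,17), F(d5,14)
C→slot 3; D→slot 2; B→slot 4; E→slot 1; G skipped; A→slot 6; F→slot 5.
Profit = 42 + 44 + 49 + 43 + 14 + 17 = 209

209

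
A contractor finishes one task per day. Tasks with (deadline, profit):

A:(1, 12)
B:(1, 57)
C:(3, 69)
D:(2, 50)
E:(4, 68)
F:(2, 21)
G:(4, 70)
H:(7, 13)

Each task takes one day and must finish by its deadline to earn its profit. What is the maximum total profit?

277

Profit order: G=70 C=69 E=68 B=57 D=50 F=21 H=13 A=12
Assign: G→slot 4, C→slot 3, E→slot 2, B→slot 1, D skipped, F skipped, H→slot 7, A skipped.
Slots: [1:B] [2:E] [3:C] [4:G] [7:H]
Profit = 57 + 68 + 69 + 70 + 13 = 277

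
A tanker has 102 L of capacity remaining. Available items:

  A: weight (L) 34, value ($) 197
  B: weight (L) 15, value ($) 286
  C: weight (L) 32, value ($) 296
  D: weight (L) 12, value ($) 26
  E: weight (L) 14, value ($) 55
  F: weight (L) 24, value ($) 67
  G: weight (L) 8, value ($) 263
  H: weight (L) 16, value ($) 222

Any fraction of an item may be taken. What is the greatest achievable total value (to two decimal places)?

1246.62

Greedy by value/weight ratio, highest first.
Ratios (sorted): G 32.88, B 19.07, H 13.88, C 9.25, A 5.79, E 3.93, F 2.79, D 2.17
take G (8 @ 263); take B (15 @ 286); take H (16 @ 222); take C (32 @ 296); take 31/34 of A → 179.62. Capacity used 102/102.
Total value = 1246.62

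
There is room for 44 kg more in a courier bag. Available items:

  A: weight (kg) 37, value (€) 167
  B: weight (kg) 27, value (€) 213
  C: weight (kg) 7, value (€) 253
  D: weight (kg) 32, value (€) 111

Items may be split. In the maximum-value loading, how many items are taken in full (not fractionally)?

2

Order: C (253/7=36.14) > B (213/27=7.89) > A (167/37=4.51) > D (111/32=3.47)
Fill: take C (7 @ 253) → take B (27 @ 213) → take 10/37 of A → 45.14; 44/44 used.
2 item(s) taken whole; one partial (take 10/37 of A).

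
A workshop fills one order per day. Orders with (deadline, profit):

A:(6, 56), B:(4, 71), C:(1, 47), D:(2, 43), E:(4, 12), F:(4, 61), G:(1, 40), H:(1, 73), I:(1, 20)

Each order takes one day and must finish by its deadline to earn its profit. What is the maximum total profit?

Sort by profit descending; place each in the latest free slot ≤ its deadline.
By profit: H(d1,73), B(d4,71), F(d4,61), A(d6,56), C(d1,47), D(d2,43), G(d1,40), I(d1,20), E(d4,12)
H→slot 1; B→slot 4; F→slot 3; A→slot 6; C skipped; D→slot 2; G skipped; I skipped; E skipped.
Profit = 73 + 43 + 61 + 71 + 56 = 304

304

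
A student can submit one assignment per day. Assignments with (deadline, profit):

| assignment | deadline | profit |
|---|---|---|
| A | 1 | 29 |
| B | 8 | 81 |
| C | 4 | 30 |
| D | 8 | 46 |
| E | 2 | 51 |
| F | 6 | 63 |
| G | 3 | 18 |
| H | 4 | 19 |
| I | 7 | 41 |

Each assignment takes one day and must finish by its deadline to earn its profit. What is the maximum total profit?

360

Take jobs in profit order; each goes to the latest open slot no later than its deadline.
Profit order: B=81 F=63 E=51 D=46 I=41 C=30 A=29 H=19 G=18
Assign: B→slot 8, F→slot 6, E→slot 2, D→slot 7, I→slot 5, C→slot 4, A→slot 1, H→slot 3, G skipped.
Slots: [1:A] [2:E] [3:H] [4:C] [5:I] [6:F] [7:D] [8:B]
Profit = 29 + 51 + 19 + 30 + 41 + 63 + 46 + 81 = 360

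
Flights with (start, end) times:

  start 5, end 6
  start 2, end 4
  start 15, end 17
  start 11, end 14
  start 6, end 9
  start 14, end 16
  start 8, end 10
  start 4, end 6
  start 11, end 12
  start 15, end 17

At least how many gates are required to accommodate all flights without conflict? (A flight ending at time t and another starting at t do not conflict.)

The answer is the maximum number of intervals overlapping at any instant.
Events (time:±→running): 2:+→1 4:-→0 4:+→1 5:+→2 6:-→1 6:-→0 6:+→1 8:+→2 9:-→1 10:-→0 11:+→1 11:+→2 12:-→1 14:-→0 14:+→1 15:+→2 15:+→3 … peak 3.

3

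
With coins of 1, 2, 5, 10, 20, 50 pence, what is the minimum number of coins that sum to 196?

7

196 − 3×50→46 − 2×20→6 − 1×5→1 − 1×1→0
Total coins = 3 + 2 + 1 + 1 = 7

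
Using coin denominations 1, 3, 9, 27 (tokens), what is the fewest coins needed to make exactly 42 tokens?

4

Greedy: take as many of the largest coin as possible, then repeat with the remainder.
42 − 1×27→15 − 1×9→6 − 2×3→0
Total coins = 1 + 1 + 2 = 4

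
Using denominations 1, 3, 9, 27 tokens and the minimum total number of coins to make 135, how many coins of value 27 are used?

Use the largest denomination that fits, subtract, and repeat.
135 = 5×27
Count of 27: 5

5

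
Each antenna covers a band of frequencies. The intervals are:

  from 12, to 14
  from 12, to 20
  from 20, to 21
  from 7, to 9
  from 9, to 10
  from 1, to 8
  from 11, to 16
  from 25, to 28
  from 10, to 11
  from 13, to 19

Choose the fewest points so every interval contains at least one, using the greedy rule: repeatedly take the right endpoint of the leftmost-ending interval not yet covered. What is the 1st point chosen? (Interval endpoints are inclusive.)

8

Process intervals by earliest right end; each time one isn't hit yet, stab at its right endpoint.
By right end: [1,8]  [7,9]  [9,10]  [10,11]  [12,14]  [11,16]  [13,19]  [12,20]  [20,21]  [25,28]
[1,8] uncovered → point at 8; [9,10] uncovered → point at 10; [12,14] uncovered → point at 14; [20,21] uncovered → point at 21; [25,28] uncovered → point at 28.
Points: 8, 10, 14, 21, 28 (5 total).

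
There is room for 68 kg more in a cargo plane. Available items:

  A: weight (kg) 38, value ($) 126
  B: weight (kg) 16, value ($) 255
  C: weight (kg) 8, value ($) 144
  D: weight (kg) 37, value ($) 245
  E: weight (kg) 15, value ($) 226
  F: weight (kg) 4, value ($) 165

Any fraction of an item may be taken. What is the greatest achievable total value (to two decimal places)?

Sort by value per unit weight and fill in that order.
Order: F (165/4=41.25) > C (144/8=18.00) > B (255/16=15.94) > E (226/15=15.07) > D (245/37=6.62) > A (126/38=3.32)
Fill: take F (4 @ 165) → take C (8 @ 144) → take B (16 @ 255) → take E (15 @ 226) → take 25/37 of D → 165.54; 68/68 used.
Total value = 955.54

955.54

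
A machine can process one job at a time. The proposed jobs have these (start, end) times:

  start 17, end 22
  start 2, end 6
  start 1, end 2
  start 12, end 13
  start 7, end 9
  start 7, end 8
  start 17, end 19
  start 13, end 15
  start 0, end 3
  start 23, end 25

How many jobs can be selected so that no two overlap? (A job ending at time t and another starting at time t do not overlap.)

7

Sort by end time and greedily take each interval whose start is ≥ the last chosen end.
By end time: (1,2), (0,3), (2,6), (7,8), (7,9), (12,13), (13,15), (17,19), (17,22), (23,25).
Pick (1,2); next start ≥ 2 → (2,6); next start ≥ 6 → (7,8); next start ≥ 8 → (12,13); next start ≥ 13 → (13,15); next start ≥ 15 → (17,19); next start ≥ 19 → (23,25).
Selected 7 jobs.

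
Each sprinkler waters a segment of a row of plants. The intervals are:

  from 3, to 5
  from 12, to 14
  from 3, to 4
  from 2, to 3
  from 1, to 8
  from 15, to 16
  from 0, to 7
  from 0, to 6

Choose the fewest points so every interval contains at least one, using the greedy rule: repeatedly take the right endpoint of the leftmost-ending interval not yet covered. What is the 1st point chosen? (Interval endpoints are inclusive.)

3

Sort by right endpoint; whenever an interval is uncovered, place a point at its right end.
Sorted: [2,3] [3,4] [3,5] [0,6] [0,7] [1,8] [12,14] [15,16]
{[2,3],[3,4],[3,5],[0,6],[0,7],[1,8]} hit by 3; {[12,14]} hit by 14; {[15,16]} hit by 16.
Points: 3, 14, 16 (3 total).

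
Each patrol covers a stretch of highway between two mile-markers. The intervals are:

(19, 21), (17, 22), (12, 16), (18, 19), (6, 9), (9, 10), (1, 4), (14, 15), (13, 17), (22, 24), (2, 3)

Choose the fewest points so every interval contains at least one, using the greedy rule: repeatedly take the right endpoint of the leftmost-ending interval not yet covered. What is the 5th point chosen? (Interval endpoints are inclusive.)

Process intervals by earliest right end; each time one isn't hit yet, stab at its right endpoint.
Sorted: [2,3] [1,4] [6,9] [9,10] [14,15] [12,16] [13,17] [18,19] [19,21] [17,22] [22,24]
{[2,3],[1,4]} hit by 3; {[6,9],[9,10]} hit by 9; {[14,15],[12,16],[13,17]} hit by 15; {[18,19],[19,21],[17,22]} hit by 19; {[22,24]} hit by 24.
Points: 3, 9, 15, 19, 24 (5 total).

24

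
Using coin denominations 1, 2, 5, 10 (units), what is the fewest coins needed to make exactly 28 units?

28 = 2×10 + 1×5 + 1×2 + 1×1
Total coins = 2 + 1 + 1 + 1 = 5

5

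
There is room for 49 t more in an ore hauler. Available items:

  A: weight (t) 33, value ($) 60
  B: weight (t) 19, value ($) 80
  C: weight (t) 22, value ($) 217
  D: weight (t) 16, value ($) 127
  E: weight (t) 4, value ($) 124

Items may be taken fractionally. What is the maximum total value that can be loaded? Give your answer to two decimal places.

Greedy by value/weight ratio, highest first.
Ratios (sorted): E 31.00, C 9.86, D 7.94, B 4.21, A 1.82
take E (4 @ 124); take C (22 @ 217); take D (16 @ 127); take 7/19 of B → 29.47. Capacity used 49/49.
Total value = 497.47

497.47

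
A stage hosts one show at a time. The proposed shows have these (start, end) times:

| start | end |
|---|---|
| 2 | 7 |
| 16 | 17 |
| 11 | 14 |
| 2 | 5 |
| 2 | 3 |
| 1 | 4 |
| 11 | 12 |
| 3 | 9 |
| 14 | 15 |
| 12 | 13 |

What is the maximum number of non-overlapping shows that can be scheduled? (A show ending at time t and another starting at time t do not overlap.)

6

By end time: (2,3), (1,4), (2,5), (2,7), (3,9), (11,12), (12,13), (11,14), (14,15), (16,17).
Pick (2,3); next start ≥ 3 → (3,9); next start ≥ 9 → (11,12); next start ≥ 12 → (12,13); next start ≥ 13 → (14,15); next start ≥ 15 → (16,17).
Selected 6 shows.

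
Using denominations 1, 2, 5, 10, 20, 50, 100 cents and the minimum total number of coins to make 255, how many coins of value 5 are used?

Use the largest denomination that fits, subtract, and repeat.
255 − 2×100→55 − 1×50→5 − 1×5→0
Count of 5: 1

1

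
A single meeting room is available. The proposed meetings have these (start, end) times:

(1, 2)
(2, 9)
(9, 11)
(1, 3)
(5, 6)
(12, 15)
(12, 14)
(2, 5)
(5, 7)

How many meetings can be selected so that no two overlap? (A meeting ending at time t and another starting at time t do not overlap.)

5

By end time: (1,2), (1,3), (2,5), (5,6), (5,7), (2,9), (9,11), (12,14), (12,15).
Pick (1,2); next start ≥ 2 → (2,5); next start ≥ 5 → (5,6); next start ≥ 6 → (9,11); next start ≥ 11 → (12,14).
Selected 5 meetings.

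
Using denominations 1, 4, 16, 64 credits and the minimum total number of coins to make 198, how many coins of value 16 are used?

Use the largest denomination that fits, subtract, and repeat.
198 = 3×64 + 1×4 + 2×1
Count of 16: 0

0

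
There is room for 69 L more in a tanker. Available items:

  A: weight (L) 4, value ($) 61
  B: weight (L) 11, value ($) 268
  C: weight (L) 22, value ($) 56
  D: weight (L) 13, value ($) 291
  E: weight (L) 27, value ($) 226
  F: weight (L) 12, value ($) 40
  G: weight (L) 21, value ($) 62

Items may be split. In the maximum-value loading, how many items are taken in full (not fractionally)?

Greedy by value/weight ratio, highest first.
Ratios (sorted): B 24.36, D 22.38, A 15.25, E 8.37, F 3.33, G 2.95, C 2.55
take B (11 @ 268); take D (13 @ 291); take A (4 @ 61); take E (27 @ 226); take F (12 @ 40); take 2/21 of G → 5.90. Capacity used 69/69.
5 item(s) taken whole; one partial (take 2/21 of G).

5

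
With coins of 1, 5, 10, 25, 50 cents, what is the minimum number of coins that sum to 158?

Greedy: take as many of the largest coin as possible, then repeat with the remainder.
158 = 3×50 + 1×5 + 3×1
Total coins = 3 + 1 + 3 = 7

7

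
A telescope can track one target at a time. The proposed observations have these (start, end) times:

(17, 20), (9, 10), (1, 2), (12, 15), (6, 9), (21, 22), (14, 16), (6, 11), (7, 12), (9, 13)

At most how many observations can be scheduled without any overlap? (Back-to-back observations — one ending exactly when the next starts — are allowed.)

6

Sort by end time and greedily take each interval whose start is ≥ the last chosen end.
Sorted by end: (1,2)  (6,9)  (9,10)  (6,11)  (7,12)  (9,13)  (12,15)  (14,16)  (17,20)  (21,22)
take (1,2); take (6,9); take (9,10); skip (6,11); take (12,15); take (17,20); take (21,22).
Selected 6 observations.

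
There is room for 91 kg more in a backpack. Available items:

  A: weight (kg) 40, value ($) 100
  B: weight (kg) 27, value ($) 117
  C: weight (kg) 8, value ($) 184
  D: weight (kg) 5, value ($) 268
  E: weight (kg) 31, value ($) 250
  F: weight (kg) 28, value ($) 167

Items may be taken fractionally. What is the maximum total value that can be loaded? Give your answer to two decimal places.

Sort by value per unit weight and fill in that order.
Order: D (268/5=53.60) > C (184/8=23.00) > E (250/31=8.06) > F (167/28=5.96) > B (117/27=4.33) > A (100/40=2.50)
Fill: take D (5 @ 268) → take C (8 @ 184) → take E (31 @ 250) → take F (28 @ 167) → take 19/27 of B → 82.33; 91/91 used.
Total value = 951.33

951.33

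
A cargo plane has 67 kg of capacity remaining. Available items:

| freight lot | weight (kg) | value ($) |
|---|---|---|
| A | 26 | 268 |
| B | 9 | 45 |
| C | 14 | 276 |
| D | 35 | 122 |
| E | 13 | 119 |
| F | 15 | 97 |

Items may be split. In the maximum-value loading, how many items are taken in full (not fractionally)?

Sort by value per unit weight and fill in that order.
Order: C (276/14=19.71) > A (268/26=10.31) > E (119/13=9.15) > F (97/15=6.47) > B (45/9=5.00) > D (122/35=3.49)
Fill: take C (14 @ 276) → take A (26 @ 268) → take E (13 @ 119) → take 14/15 of F → 90.53; 67/67 used.
3 item(s) taken whole; one partial (take 14/15 of F).

3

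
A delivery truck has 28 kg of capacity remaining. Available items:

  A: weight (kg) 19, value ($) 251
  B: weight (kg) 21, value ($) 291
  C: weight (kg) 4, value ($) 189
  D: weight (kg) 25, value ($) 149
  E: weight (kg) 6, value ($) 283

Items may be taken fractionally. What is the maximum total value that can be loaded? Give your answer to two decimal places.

721.43

Order: C (189/4=47.25) > E (283/6=47.17) > B (291/21=13.86) > A (251/19=13.21) > D (149/25=5.96)
Fill: take C (4 @ 189) → take E (6 @ 283) → take 18/21 of B → 249.43; 28/28 used.
Total value = 721.43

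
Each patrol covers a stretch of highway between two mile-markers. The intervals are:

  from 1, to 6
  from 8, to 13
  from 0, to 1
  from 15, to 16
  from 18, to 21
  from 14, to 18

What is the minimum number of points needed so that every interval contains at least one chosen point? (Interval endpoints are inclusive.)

4

Sort by right endpoint; whenever an interval is uncovered, place a point at its right end.
Sorted: [0,1] [1,6] [8,13] [15,16] [14,18] [18,21]
{[0,1],[1,6]} hit by 1; {[8,13]} hit by 13; {[15,16],[14,18]} hit by 16; {[18,21]} hit by 21.
Points: 1, 13, 16, 21 (4 total).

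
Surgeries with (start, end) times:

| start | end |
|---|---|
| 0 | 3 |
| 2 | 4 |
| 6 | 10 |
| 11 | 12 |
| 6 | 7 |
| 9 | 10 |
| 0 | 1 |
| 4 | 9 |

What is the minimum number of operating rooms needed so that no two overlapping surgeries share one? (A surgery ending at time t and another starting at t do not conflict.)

3

Count concurrent intervals with a sweep; the peak is the room count.
Events (time:±→running): 0:+→1 0:+→2 1:-→1 2:+→2 3:-→1 4:-→0 4:+→1 6:+→2 6:+→3 … peak 3.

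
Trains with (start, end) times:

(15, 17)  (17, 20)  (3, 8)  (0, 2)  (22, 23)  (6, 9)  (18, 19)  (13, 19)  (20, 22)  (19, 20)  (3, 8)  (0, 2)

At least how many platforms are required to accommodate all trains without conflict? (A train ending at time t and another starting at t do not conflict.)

Events (time:±→running): 0:+→1 0:+→2 2:-→1 2:-→0 3:+→1 3:+→2 6:+→3 … peak 3.

3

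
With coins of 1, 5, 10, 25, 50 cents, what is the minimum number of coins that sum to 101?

Use the largest denomination that fits, subtract, and repeat.
101 − 2×50→1 − 1×1→0
Total coins = 2 + 1 = 3

3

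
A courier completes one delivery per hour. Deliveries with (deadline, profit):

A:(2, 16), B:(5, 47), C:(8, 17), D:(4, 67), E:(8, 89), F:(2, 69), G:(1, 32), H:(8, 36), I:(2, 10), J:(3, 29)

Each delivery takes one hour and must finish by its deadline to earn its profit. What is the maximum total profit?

386

Take jobs in profit order; each goes to the latest open slot no later than its deadline.
Profit order: E=89 F=69 D=67 B=47 H=36 G=32 J=29 C=17 A=16 I=10
Assign: E→slot 8, F→slot 2, D→slot 4, B→slot 5, H→slot 7, G→slot 1, J→slot 3, C→slot 6, A skipped, I skipped.
Slots: [1:G] [2:F] [3:J] [4:D] [5:B] [6:C] [7:H] [8:E]
Profit = 32 + 69 + 29 + 67 + 47 + 17 + 36 + 89 = 386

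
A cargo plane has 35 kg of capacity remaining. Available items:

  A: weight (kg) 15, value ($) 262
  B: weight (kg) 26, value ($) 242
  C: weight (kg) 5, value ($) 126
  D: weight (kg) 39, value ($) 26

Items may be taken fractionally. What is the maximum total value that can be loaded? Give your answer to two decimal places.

Order: C (126/5=25.20) > A (262/15=17.47) > B (242/26=9.31) > D (26/39=0.67)
Fill: take C (5 @ 126) → take A (15 @ 262) → take 15/26 of B → 139.62; 35/35 used.
Total value = 527.62

527.62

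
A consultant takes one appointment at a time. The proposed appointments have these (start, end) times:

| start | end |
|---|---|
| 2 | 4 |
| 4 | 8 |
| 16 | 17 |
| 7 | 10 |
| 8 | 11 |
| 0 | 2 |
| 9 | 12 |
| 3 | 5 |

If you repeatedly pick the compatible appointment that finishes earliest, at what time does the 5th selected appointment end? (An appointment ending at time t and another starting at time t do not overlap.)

Sort by end time and greedily take each interval whose start is ≥ the last chosen end.
Sorted by end: (0,2)  (2,4)  (3,5)  (4,8)  (7,10)  (8,11)  (9,12)  (16,17)
take (0,2); take (2,4); take (4,8); skip (7,10); take (8,11); take (16,17).
Selected: (0,2) (2,4) (4,8) (8,11) (16,17)

17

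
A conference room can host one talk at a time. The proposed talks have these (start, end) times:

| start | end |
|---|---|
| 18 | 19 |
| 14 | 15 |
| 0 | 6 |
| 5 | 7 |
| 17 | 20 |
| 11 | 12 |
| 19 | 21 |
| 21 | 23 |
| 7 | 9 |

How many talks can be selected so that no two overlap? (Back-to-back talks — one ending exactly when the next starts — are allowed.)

7

By end time: (0,6), (5,7), (7,9), (11,12), (14,15), (18,19), (17,20), (19,21), (21,23).
Pick (0,6); next start ≥ 6 → (7,9); next start ≥ 9 → (11,12); next start ≥ 12 → (14,15); next start ≥ 15 → (18,19); next start ≥ 19 → (19,21); next start ≥ 21 → (21,23).
Selected 7 talks.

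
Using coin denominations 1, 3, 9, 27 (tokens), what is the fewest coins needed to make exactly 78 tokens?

78 − 2×27→24 − 2×9→6 − 2×3→0
Total coins = 2 + 2 + 2 = 6

6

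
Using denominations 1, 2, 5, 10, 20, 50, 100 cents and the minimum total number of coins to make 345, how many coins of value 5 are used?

345 − 3×100→45 − 2×20→5 − 1×5→0
Count of 5: 1

1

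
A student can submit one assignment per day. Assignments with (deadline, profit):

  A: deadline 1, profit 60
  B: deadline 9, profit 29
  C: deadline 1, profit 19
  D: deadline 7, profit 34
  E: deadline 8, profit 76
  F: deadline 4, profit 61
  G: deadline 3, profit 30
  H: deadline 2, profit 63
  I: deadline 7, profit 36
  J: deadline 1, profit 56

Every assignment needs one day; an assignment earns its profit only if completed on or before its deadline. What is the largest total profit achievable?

389

Sort by profit descending; place each in the latest free slot ≤ its deadline.
By profit: E(d8,76), H(d2,63), F(d4,61), A(d1,60), J(d1,56), I(d7,36), D(d7,34), G(d3,30), B(d9,29), C(d1,19)
E→slot 8; H→slot 2; F→slot 4; A→slot 1; J skipped; I→slot 7; D→slot 6; G→slot 3; B→slot 9; C skipped.
Profit = 60 + 63 + 30 + 61 + 34 + 36 + 76 + 29 = 389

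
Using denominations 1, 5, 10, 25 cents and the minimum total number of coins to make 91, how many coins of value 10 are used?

91 − 3×25→16 − 1×10→6 − 1×5→1 − 1×1→0
Count of 10: 1

1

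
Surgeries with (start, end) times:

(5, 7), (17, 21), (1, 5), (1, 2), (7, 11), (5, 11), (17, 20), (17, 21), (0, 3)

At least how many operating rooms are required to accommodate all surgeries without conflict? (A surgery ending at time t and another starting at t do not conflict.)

starts: [0, 1, 1, 5, 5, 7, 17, 17, 17]
ends:   [2, 3, 5, 7, 11, 11, 20, 21, 21]
s0→1 s1→2 s1→3  — peak 3.

3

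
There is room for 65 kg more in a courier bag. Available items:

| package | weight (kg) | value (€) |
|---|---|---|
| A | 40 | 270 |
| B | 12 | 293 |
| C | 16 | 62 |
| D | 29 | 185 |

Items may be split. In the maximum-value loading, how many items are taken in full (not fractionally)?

Order: B (293/12=24.42) > A (270/40=6.75) > D (185/29=6.38) > C (62/16=3.88)
Fill: take B (12 @ 293) → take A (40 @ 270) → take 13/29 of D → 82.93; 65/65 used.
2 item(s) taken whole; one partial (take 13/29 of D).

2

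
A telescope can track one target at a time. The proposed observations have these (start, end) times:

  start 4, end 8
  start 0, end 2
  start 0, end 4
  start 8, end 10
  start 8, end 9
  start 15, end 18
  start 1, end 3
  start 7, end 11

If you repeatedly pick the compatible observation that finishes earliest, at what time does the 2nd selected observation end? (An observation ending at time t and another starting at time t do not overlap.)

8

Sort by end time and greedily take each interval whose start is ≥ the last chosen end.
By end time: (0,2), (1,3), (0,4), (4,8), (8,9), (8,10), (7,11), (15,18).
Pick (0,2); next start ≥ 2 → (4,8); next start ≥ 8 → (8,9); next start ≥ 9 → (15,18).
Selected: (0,2) (4,8) (8,9) (15,18)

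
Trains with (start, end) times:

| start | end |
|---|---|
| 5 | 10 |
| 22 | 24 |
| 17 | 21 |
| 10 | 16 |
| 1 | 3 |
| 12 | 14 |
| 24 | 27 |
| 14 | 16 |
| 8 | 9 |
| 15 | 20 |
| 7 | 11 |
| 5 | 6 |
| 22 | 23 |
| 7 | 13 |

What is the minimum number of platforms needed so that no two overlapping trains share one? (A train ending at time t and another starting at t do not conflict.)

4

Events (time:±→running): 1:+→1 3:-→0 5:+→1 5:+→2 6:-→1 7:+→2 7:+→3 8:+→4 … peak 4.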